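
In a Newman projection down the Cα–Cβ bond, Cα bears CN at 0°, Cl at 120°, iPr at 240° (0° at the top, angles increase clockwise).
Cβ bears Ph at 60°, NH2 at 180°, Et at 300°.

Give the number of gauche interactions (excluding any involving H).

6

Non-H gauche pairs: CN(0°)/Ph(60°); CN(0°)/Et(300°); Cl(120°)/Ph(60°); Cl(120°)/NH2(180°); iPr(240°)/NH2(180°); iPr(240°)/Et(300°) — 6 interactions.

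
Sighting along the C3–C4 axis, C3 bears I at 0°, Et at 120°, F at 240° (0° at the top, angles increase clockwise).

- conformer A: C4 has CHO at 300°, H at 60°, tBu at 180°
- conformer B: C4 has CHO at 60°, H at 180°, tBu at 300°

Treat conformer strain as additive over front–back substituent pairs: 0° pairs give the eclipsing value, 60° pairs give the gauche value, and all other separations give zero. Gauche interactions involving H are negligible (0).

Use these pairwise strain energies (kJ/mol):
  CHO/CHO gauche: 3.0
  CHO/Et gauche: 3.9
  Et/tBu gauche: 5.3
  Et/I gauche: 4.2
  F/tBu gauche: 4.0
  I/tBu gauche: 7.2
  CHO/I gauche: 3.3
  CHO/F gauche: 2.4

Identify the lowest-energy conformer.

A (staggered): I–CHO gauche, Et–tBu gauche, F–CHO gauche, F–tBu gauche; 3.3 + 5.3 + 2.4 + 4.0 = 15.0 kJ/mol.
B (staggered): I–CHO gauche, I–tBu gauche, Et–CHO gauche, F–tBu gauche; 3.3 + 7.2 + 3.9 + 4.0 = 18.4 kJ/mol.
A has the lowest total (15.0 kJ/mol).

A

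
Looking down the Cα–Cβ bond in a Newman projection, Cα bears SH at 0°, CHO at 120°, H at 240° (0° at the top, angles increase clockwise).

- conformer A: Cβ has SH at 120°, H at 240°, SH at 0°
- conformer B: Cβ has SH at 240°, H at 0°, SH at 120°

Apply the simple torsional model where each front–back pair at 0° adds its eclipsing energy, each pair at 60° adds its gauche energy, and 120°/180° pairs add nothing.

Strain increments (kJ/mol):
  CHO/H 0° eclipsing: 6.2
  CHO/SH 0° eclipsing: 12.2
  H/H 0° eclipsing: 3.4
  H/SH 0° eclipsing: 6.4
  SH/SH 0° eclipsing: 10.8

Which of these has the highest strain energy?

A

A (eclipsed): SH–SH eclipsed, CHO–SH eclipsed, H–H eclipsed; 10.8 + 12.2 + 3.4 = 26.4 kJ/mol.
B (eclipsed): SH–H eclipsed, CHO–SH eclipsed, H–SH eclipsed; 6.4 + 12.2 + 6.4 = 25.0 kJ/mol.
A has the highest total (26.4 kJ/mol).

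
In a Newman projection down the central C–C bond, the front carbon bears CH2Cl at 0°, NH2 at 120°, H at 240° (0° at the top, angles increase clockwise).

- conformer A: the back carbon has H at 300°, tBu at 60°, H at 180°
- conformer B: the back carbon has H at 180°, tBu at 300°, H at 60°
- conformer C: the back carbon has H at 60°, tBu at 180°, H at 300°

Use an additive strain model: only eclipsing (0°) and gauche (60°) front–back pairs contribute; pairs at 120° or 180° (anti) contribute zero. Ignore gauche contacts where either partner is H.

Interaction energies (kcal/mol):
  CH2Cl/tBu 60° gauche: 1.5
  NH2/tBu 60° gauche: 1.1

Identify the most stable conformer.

C

A is staggered. CH2Cl at 0° is gauche with tBu at 60° (1.5); NH2 at 120° is gauche with tBu at 60° (1.1). Total 2.6 kcal/mol.
B is staggered. CH2Cl at 0° is gauche with tBu at 300° (1.5). Total 1.5 kcal/mol.
C is staggered. NH2 at 120° is gauche with tBu at 180° (1.1). Total 1.1 kcal/mol.
C has the lowest total (1.1 kcal/mol).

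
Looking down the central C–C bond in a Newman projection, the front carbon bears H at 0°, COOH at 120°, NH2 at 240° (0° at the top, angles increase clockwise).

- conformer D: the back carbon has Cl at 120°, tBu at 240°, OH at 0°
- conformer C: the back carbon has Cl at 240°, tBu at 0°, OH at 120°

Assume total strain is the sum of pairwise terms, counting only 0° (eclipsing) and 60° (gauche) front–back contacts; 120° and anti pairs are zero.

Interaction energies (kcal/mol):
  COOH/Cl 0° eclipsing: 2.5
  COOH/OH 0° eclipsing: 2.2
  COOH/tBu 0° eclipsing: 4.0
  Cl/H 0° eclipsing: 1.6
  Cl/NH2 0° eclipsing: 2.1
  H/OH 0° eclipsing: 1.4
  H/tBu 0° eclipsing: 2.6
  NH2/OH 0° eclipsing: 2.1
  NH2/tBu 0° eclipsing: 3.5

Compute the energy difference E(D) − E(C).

D (eclipsed): H(0°)/OH(0°) eclipsed 1.4; COOH(120°)/Cl(120°) eclipsed 2.5; NH2(240°)/tBu(240°) eclipsed 3.5 → 7.4 kcal/mol.
C (eclipsed): H(0°)/tBu(0°) eclipsed 2.6; COOH(120°)/OH(120°) eclipsed 2.2; NH2(240°)/Cl(240°) eclipsed 2.1 → 6.9 kcal/mol.
E(D) − E(C) = 7.4 − 6.9 = +0.5 kcal/mol.

+0.5 kcal/mol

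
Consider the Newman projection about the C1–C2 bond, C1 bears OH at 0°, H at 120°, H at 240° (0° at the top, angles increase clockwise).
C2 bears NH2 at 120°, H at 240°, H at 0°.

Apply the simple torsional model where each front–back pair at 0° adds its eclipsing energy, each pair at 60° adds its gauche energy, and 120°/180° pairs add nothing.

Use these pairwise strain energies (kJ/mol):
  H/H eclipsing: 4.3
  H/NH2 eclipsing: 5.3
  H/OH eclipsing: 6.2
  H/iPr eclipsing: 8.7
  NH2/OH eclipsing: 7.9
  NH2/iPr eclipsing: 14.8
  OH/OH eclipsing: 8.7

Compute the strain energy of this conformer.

This conformer (eclipsed): OH(0°)/H(0°) eclipsed 6.2; H(120°)/NH2(120°) eclipsed 5.3; H(240°)/H(240°) eclipsed 4.3 → 15.8 kJ/mol.

15.8 kJ/mol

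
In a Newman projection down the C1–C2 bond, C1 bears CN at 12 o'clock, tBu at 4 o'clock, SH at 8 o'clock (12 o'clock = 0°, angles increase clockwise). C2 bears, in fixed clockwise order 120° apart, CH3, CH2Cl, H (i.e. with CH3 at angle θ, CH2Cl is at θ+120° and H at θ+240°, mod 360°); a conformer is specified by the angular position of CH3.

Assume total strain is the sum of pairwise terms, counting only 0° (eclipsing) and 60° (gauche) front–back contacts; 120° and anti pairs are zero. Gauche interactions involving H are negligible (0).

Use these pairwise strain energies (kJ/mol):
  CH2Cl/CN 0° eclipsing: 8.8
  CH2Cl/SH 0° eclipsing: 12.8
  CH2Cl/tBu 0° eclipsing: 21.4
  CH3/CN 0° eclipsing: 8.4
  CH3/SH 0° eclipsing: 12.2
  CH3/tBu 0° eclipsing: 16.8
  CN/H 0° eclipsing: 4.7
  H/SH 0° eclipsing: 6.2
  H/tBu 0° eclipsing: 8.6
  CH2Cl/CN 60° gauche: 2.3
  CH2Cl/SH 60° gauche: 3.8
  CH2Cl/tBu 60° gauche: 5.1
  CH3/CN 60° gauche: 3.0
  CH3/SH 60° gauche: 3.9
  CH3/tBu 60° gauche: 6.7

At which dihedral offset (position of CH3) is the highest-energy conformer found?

0°

CH3 at 0° (eclipsed): CN–CH3 eclipsed, tBu–CH2Cl eclipsed, SH–H eclipsed; 8.4 + 21.4 + 6.2 = 36.0 kJ/mol.
CH3 at 60° (staggered): CN–CH3 gauche, tBu–CH3 gauche, tBu–CH2Cl gauche, SH–CH2Cl gauche; 3.0 + 6.7 + 5.1 + 3.8 = 18.6 kJ/mol.
CH3 at 120° (eclipsed): CN–H eclipsed, tBu–CH3 eclipsed, SH–CH2Cl eclipsed; 4.7 + 16.8 + 12.8 = 34.3 kJ/mol.
CH3 at 180° (staggered): CN–CH2Cl gauche, tBu–CH3 gauche, SH–CH3 gauche, SH–CH2Cl gauche; 2.3 + 6.7 + 3.9 + 3.8 = 16.7 kJ/mol.
CH3 at 240° (eclipsed): CN–CH2Cl eclipsed, tBu–H eclipsed, SH–CH3 eclipsed; 8.8 + 8.6 + 12.2 = 29.6 kJ/mol.
CH3 at 300° (staggered): CN–CH3 gauche, CN–CH2Cl gauche, tBu–CH2Cl gauche, SH–CH3 gauche; 3.0 + 2.3 + 5.1 + 3.9 = 14.3 kJ/mol.
The maximum (36.0 kJ/mol) occurs with CH3 at 0°.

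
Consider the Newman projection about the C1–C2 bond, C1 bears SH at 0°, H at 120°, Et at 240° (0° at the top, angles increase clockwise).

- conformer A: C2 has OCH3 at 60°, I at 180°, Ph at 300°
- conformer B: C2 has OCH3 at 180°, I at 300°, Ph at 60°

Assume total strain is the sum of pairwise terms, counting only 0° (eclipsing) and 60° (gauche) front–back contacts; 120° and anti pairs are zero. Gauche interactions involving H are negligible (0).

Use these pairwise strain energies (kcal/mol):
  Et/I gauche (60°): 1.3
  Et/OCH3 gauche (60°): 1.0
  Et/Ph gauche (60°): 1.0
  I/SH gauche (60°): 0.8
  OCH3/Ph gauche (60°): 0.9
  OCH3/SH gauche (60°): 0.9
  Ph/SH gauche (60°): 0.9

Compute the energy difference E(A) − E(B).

A (staggered): SH(0°)/OCH3(60°) gauche 0.9; SH(0°)/Ph(300°) gauche 0.9; Et(240°)/I(180°) gauche 1.3; Et(240°)/Ph(300°) gauche 1.0 → 4.1 kcal/mol.
B (staggered): SH(0°)/I(300°) gauche 0.8; SH(0°)/Ph(60°) gauche 0.9; Et(240°)/OCH3(180°) gauche 1.0; Et(240°)/I(300°) gauche 1.3 → 4.0 kcal/mol.
E(A) − E(B) = 4.1 − 4.0 = +0.1 kcal/mol.

+0.1 kcal/mol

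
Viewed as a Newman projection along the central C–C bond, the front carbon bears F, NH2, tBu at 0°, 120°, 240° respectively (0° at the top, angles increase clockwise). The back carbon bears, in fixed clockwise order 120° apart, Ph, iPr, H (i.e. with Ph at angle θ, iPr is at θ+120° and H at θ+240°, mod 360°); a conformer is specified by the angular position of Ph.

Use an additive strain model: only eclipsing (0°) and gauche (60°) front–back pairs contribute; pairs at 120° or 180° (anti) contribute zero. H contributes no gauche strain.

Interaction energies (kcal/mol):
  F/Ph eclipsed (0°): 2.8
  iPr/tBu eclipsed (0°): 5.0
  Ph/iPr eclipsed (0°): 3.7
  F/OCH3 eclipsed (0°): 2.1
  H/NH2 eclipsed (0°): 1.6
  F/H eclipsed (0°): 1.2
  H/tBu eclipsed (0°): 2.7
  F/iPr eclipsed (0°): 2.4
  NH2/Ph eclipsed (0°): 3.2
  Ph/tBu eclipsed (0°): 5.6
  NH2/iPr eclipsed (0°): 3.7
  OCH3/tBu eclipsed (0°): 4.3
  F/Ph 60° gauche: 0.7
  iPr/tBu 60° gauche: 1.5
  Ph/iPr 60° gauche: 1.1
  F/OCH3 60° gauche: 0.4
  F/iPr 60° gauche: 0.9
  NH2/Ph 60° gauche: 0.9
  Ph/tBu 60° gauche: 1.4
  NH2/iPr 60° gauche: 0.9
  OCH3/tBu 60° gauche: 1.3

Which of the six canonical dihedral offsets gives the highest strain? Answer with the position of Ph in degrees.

240°

Ph at 0° (eclipsed): F(0°)/Ph(0°) eclipsed 2.8; NH2(120°)/iPr(120°) eclipsed 3.7; tBu(240°)/H(240°) eclipsed 2.7 → 9.2 kcal/mol.
Ph at 60° (staggered): F(0°)/Ph(60°) gauche 0.7; NH2(120°)/Ph(60°) gauche 0.9; NH2(120°)/iPr(180°) gauche 0.9; tBu(240°)/iPr(180°) gauche 1.5 → 4.0 kcal/mol.
Ph at 120° (eclipsed): F(0°)/H(0°) eclipsed 1.2; NH2(120°)/Ph(120°) eclipsed 3.2; tBu(240°)/iPr(240°) eclipsed 5.0 → 9.4 kcal/mol.
Ph at 180° (staggered): F(0°)/iPr(300°) gauche 0.9; NH2(120°)/Ph(180°) gauche 0.9; tBu(240°)/Ph(180°) gauche 1.4; tBu(240°)/iPr(300°) gauche 1.5 → 4.7 kcal/mol.
Ph at 240° (eclipsed): F(0°)/iPr(0°) eclipsed 2.4; NH2(120°)/H(120°) eclipsed 1.6; tBu(240°)/Ph(240°) eclipsed 5.6 → 9.6 kcal/mol.
Ph at 300° (staggered): F(0°)/Ph(300°) gauche 0.7; F(0°)/iPr(60°) gauche 0.9; NH2(120°)/iPr(60°) gauche 0.9; tBu(240°)/Ph(300°) gauche 1.4 → 3.9 kcal/mol.
The maximum (9.6 kcal/mol) occurs with Ph at 240°.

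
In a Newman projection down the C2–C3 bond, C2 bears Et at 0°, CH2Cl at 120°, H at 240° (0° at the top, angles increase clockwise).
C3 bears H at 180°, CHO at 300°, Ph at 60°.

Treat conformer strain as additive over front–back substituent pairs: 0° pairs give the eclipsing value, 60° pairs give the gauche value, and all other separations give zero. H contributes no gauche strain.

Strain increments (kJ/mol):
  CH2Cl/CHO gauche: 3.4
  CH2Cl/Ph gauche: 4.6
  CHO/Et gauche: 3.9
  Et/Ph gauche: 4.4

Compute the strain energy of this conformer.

12.9 kJ/mol

This conformer (staggered): Et–CHO gauche, Et–Ph gauche, CH2Cl–Ph gauche; 3.9 + 4.4 + 4.6 = 12.9 kJ/mol.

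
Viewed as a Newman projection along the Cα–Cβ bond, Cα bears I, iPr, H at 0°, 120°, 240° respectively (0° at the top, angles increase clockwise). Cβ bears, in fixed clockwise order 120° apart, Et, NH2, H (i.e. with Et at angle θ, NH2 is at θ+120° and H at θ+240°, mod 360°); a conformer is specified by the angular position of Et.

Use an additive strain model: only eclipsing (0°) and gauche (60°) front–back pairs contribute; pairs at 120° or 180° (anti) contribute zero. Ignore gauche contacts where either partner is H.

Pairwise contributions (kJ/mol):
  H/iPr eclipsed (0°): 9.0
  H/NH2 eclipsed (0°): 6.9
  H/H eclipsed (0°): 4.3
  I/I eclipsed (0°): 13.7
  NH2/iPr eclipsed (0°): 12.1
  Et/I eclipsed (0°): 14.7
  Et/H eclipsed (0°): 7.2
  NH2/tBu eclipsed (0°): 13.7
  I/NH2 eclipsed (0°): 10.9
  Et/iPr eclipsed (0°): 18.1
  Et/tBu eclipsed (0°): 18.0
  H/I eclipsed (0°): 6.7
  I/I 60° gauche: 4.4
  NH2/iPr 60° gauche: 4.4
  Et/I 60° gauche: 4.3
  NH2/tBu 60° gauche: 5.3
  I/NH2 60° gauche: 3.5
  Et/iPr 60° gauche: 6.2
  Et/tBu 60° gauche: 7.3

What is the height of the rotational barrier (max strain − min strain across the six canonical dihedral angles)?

22.0 kJ/mol

Et at 0° (eclipsed): I–Et eclipsed, iPr–NH2 eclipsed, H–H eclipsed; 14.7 + 12.1 + 4.3 = 31.1 kJ/mol.
Et at 60° (staggered): I–Et gauche, iPr–Et gauche, iPr–NH2 gauche; 4.3 + 6.2 + 4.4 = 14.9 kJ/mol.
Et at 120° (eclipsed): I–H eclipsed, iPr–Et eclipsed, H–NH2 eclipsed; 6.7 + 18.1 + 6.9 = 31.7 kJ/mol.
Et at 180° (staggered): I–NH2 gauche, iPr–Et gauche; 3.5 + 6.2 = 9.7 kJ/mol.
Et at 240° (eclipsed): I–NH2 eclipsed, iPr–H eclipsed, H–Et eclipsed; 10.9 + 9.0 + 7.2 = 27.1 kJ/mol.
Et at 300° (staggered): I–Et gauche, I–NH2 gauche, iPr–NH2 gauche; 4.3 + 3.5 + 4.4 = 12.2 kJ/mol.
Max at 120° (31.7 kJ/mol), min at 180° (9.7 kJ/mol); barrier = 22.0 kJ/mol.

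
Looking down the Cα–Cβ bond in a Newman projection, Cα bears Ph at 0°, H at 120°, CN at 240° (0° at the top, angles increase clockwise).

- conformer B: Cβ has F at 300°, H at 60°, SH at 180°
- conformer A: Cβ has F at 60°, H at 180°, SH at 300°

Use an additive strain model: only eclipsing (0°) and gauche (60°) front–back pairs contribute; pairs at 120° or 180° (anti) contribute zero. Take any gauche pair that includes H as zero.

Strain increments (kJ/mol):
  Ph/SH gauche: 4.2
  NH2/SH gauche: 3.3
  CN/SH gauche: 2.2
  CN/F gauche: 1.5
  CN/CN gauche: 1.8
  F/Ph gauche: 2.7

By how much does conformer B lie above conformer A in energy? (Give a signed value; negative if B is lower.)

B is staggered. Ph at 0° is gauche with F at 300° (2.7); CN at 240° is gauche with F at 300° (1.5); CN at 240° is gauche with SH at 180° (2.2). Total 6.4 kJ/mol.
A is staggered. Ph at 0° is gauche with F at 60° (2.7); Ph at 0° is gauche with SH at 300° (4.2); CN at 240° is gauche with SH at 300° (2.2). Total 9.1 kJ/mol.
E(B) − E(A) = 6.4 − 9.1 = -2.7 kJ/mol.

-2.7 kJ/mol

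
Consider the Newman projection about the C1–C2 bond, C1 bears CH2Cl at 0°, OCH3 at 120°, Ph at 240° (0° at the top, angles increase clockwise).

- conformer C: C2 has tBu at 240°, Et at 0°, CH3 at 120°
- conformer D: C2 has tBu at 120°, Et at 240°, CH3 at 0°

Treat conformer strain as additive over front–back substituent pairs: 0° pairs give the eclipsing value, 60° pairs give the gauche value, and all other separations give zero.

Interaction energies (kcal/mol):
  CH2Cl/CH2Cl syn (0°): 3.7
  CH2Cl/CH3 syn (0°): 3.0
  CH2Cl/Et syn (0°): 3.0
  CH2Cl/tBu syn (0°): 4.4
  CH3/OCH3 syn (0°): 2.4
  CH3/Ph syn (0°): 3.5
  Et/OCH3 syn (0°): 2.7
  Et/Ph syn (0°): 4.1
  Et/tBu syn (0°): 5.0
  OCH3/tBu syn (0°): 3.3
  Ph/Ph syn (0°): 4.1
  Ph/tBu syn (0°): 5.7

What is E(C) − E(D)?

C (eclipsed): CH2Cl(0°)/Et(0°) eclipsed 3.0; OCH3(120°)/CH3(120°) eclipsed 2.4; Ph(240°)/tBu(240°) eclipsed 5.7 → 11.1 kcal/mol.
D (eclipsed): CH2Cl(0°)/CH3(0°) eclipsed 3.0; OCH3(120°)/tBu(120°) eclipsed 3.3; Ph(240°)/Et(240°) eclipsed 4.1 → 10.4 kcal/mol.
E(C) − E(D) = 11.1 − 10.4 = +0.7 kcal/mol.

+0.7 kcal/mol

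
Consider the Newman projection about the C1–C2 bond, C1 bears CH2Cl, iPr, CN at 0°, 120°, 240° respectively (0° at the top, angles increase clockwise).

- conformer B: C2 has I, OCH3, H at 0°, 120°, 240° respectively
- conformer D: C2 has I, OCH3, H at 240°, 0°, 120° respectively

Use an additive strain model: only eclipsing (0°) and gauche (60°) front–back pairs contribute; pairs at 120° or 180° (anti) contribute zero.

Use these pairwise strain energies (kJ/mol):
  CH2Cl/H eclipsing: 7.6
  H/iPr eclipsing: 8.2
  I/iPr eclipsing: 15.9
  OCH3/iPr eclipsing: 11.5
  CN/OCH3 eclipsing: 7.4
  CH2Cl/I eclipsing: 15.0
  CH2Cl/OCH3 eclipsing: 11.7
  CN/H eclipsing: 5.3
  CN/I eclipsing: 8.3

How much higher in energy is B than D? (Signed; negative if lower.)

B (eclipsed): CH2Cl–I eclipsed, iPr–OCH3 eclipsed, CN–H eclipsed; 15.0 + 11.5 + 5.3 = 31.8 kJ/mol.
D (eclipsed): CH2Cl–OCH3 eclipsed, iPr–H eclipsed, CN–I eclipsed; 11.7 + 8.2 + 8.3 = 28.2 kJ/mol.
E(B) − E(D) = 31.8 − 28.2 = +3.6 kJ/mol.

+3.6 kJ/mol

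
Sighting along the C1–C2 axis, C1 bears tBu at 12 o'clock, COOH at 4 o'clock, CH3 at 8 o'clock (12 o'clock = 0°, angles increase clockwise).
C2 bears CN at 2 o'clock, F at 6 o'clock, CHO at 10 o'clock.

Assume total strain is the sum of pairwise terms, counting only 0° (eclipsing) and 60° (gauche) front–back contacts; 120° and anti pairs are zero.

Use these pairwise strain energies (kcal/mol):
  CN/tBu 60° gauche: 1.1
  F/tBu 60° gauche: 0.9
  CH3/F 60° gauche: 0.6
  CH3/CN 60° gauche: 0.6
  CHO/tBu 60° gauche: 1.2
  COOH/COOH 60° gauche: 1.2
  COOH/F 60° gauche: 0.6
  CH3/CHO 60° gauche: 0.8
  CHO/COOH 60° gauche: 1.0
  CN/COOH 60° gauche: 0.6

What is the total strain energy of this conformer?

This conformer is staggered. tBu at 0° is gauche with CN at 60° (1.1); tBu at 0° is gauche with CHO at 300° (1.2); COOH at 120° is gauche with CN at 60° (0.6); COOH at 120° is gauche with F at 180° (0.6); CH3 at 240° is gauche with F at 180° (0.6); CH3 at 240° is gauche with CHO at 300° (0.8). Total 4.9 kcal/mol.

4.9 kcal/mol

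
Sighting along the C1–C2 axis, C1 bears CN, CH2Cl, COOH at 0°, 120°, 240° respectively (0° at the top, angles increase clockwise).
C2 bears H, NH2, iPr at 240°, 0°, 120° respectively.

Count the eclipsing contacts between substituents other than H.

Non-H eclipsing pairs: CN(0°)/NH2(0°); CH2Cl(120°)/iPr(120°) — 2 interactions.

2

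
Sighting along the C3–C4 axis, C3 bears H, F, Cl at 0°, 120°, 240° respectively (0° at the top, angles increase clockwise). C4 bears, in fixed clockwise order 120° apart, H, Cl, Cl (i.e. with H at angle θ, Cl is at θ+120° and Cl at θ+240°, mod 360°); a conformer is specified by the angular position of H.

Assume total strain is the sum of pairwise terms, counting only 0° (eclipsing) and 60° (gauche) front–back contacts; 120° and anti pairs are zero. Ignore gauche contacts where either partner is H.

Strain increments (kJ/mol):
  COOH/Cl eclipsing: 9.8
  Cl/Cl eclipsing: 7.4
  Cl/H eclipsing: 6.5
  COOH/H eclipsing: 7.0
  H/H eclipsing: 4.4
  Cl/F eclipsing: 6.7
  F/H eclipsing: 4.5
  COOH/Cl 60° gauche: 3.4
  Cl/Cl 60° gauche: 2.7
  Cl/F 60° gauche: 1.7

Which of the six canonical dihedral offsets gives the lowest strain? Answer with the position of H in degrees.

180°

H at 0° (eclipsed): H(0°)/H(0°) eclipsed 4.4; F(120°)/Cl(120°) eclipsed 6.7; Cl(240°)/Cl(240°) eclipsed 7.4 → 18.5 kJ/mol.
H at 60° (staggered): F(120°)/Cl(180°) gauche 1.7; Cl(240°)/Cl(180°) gauche 2.7; Cl(240°)/Cl(300°) gauche 2.7 → 7.1 kJ/mol.
H at 120° (eclipsed): H(0°)/Cl(0°) eclipsed 6.5; F(120°)/H(120°) eclipsed 4.5; Cl(240°)/Cl(240°) eclipsed 7.4 → 18.4 kJ/mol.
H at 180° (staggered): F(120°)/Cl(60°) gauche 1.7; Cl(240°)/Cl(300°) gauche 2.7 → 4.4 kJ/mol.
H at 240° (eclipsed): H(0°)/Cl(0°) eclipsed 6.5; F(120°)/Cl(120°) eclipsed 6.7; Cl(240°)/H(240°) eclipsed 6.5 → 19.7 kJ/mol.
H at 300° (staggered): F(120°)/Cl(60°) gauche 1.7; F(120°)/Cl(180°) gauche 1.7; Cl(240°)/Cl(180°) gauche 2.7 → 6.1 kJ/mol.
The minimum (4.4 kJ/mol) occurs with H at 180°.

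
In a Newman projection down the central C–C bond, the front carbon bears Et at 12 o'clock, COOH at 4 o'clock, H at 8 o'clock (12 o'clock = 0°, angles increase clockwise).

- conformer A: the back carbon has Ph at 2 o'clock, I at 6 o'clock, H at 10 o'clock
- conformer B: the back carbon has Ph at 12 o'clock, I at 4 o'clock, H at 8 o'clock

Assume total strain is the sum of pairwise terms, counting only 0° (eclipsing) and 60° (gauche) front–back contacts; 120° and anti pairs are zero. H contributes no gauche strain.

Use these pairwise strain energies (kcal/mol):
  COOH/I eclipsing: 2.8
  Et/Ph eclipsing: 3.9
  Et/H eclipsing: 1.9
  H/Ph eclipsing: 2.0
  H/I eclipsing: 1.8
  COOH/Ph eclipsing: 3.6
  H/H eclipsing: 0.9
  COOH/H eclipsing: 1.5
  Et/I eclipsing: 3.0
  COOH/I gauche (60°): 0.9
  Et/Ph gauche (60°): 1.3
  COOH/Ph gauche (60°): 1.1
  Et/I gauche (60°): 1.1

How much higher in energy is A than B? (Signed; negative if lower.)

A (staggered): Et(0°)/Ph(60°) gauche 1.3; COOH(120°)/Ph(60°) gauche 1.1; COOH(120°)/I(180°) gauche 0.9 → 3.3 kcal/mol.
B (eclipsed): Et(0°)/Ph(0°) eclipsed 3.9; COOH(120°)/I(120°) eclipsed 2.8; H(240°)/H(240°) eclipsed 0.9 → 7.6 kcal/mol.
E(A) − E(B) = 3.3 − 7.6 = -4.3 kcal/mol.

-4.3 kcal/mol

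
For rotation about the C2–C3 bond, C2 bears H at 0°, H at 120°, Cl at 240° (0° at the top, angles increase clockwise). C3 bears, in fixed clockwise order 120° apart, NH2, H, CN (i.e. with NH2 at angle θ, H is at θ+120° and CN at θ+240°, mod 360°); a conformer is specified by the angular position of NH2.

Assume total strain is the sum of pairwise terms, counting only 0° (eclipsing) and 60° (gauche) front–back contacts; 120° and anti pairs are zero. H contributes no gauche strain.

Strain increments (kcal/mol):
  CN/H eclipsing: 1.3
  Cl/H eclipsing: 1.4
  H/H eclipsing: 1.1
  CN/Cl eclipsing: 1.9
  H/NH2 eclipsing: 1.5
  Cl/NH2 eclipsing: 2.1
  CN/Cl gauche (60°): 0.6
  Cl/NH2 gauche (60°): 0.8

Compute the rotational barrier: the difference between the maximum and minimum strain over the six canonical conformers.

3.9 kcal/mol

NH2 at 0° (eclipsed): H(0°)/NH2(0°) eclipsed 1.5; H(120°)/H(120°) eclipsed 1.1; Cl(240°)/CN(240°) eclipsed 1.9 → 4.5 kcal/mol.
NH2 at 60° (staggered): Cl(240°)/CN(300°) gauche 0.6 → 0.6 kcal/mol.
NH2 at 120° (eclipsed): H(0°)/CN(0°) eclipsed 1.3; H(120°)/NH2(120°) eclipsed 1.5; Cl(240°)/H(240°) eclipsed 1.4 → 4.2 kcal/mol.
NH2 at 180° (staggered): Cl(240°)/NH2(180°) gauche 0.8 → 0.8 kcal/mol.
NH2 at 240° (eclipsed): H(0°)/H(0°) eclipsed 1.1; H(120°)/CN(120°) eclipsed 1.3; Cl(240°)/NH2(240°) eclipsed 2.1 → 4.5 kcal/mol.
NH2 at 300° (staggered): Cl(240°)/NH2(300°) gauche 0.8; Cl(240°)/CN(180°) gauche 0.6 → 1.4 kcal/mol.
Max at 0° (4.5 kcal/mol), min at 60° (0.6 kcal/mol); barrier = 3.9 kcal/mol.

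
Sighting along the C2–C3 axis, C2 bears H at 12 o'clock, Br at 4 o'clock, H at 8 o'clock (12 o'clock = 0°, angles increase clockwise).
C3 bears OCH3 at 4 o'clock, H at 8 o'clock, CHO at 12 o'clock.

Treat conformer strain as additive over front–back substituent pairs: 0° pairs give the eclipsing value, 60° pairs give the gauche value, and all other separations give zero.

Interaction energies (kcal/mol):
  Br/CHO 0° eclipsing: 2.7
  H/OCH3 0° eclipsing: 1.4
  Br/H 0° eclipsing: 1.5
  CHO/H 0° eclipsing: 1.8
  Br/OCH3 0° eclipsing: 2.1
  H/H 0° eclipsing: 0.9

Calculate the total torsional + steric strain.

4.8 kcal/mol

This conformer is eclipsed. H at 0° is eclipsed with CHO at 0° (1.8); Br at 120° is eclipsed with OCH3 at 120° (2.1); H at 240° is eclipsed with H at 240° (0.9). Total 4.8 kcal/mol.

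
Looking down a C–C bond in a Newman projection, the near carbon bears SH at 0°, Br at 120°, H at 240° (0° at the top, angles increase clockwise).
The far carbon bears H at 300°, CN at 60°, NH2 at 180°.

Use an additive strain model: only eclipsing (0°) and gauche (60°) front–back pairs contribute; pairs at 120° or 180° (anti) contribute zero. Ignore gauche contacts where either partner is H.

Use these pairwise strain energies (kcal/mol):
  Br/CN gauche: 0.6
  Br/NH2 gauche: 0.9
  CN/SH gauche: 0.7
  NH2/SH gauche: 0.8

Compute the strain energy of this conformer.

2.2 kcal/mol

This conformer (staggered): SH(0°)/CN(60°) gauche 0.7; Br(120°)/CN(60°) gauche 0.6; Br(120°)/NH2(180°) gauche 0.9 → 2.2 kcal/mol.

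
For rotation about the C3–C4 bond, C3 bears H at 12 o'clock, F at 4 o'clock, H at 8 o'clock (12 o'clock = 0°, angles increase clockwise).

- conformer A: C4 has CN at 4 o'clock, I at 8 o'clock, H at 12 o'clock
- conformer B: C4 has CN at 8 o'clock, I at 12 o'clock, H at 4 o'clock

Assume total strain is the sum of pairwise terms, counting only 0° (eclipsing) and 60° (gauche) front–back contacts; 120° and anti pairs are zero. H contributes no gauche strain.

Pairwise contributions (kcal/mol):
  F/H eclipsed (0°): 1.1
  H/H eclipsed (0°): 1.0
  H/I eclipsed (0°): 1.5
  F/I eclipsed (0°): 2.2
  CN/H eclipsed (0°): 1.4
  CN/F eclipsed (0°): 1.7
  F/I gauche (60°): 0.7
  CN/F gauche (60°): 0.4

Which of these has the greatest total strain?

A

A is eclipsed. H at 0° is eclipsed with H at 0° (1.0); F at 120° is eclipsed with CN at 120° (1.7); H at 240° is eclipsed with I at 240° (1.5). Total 4.2 kcal/mol.
B is eclipsed. H at 0° is eclipsed with I at 0° (1.5); F at 120° is eclipsed with H at 120° (1.1); H at 240° is eclipsed with CN at 240° (1.4). Total 4.0 kcal/mol.
A has the highest total (4.2 kcal/mol).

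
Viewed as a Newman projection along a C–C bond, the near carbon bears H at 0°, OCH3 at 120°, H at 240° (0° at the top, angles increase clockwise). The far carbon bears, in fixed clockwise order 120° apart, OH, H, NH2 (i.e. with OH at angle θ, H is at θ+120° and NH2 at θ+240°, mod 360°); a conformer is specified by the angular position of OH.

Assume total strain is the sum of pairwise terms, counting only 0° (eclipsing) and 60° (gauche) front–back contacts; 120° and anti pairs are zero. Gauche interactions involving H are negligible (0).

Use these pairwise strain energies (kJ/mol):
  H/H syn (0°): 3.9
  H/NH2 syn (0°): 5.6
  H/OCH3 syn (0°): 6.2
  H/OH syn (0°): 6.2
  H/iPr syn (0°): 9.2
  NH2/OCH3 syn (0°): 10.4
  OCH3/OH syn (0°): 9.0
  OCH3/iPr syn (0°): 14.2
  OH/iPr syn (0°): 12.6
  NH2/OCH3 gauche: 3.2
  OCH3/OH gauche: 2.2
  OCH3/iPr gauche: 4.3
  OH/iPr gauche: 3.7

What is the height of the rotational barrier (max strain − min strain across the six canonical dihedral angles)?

OH at 0° (eclipsed): H(0°)/OH(0°) eclipsed 6.2; OCH3(120°)/H(120°) eclipsed 6.2; H(240°)/NH2(240°) eclipsed 5.6 → 18.0 kJ/mol.
OH at 60° (staggered): OCH3(120°)/OH(60°) gauche 2.2 → 2.2 kJ/mol.
OH at 120° (eclipsed): H(0°)/NH2(0°) eclipsed 5.6; OCH3(120°)/OH(120°) eclipsed 9.0; H(240°)/H(240°) eclipsed 3.9 → 18.5 kJ/mol.
OH at 180° (staggered): OCH3(120°)/OH(180°) gauche 2.2; OCH3(120°)/NH2(60°) gauche 3.2 → 5.4 kJ/mol.
OH at 240° (eclipsed): H(0°)/H(0°) eclipsed 3.9; OCH3(120°)/NH2(120°) eclipsed 10.4; H(240°)/OH(240°) eclipsed 6.2 → 20.5 kJ/mol.
OH at 300° (staggered): OCH3(120°)/NH2(180°) gauche 3.2 → 3.2 kJ/mol.
Max at 240° (20.5 kJ/mol), min at 60° (2.2 kJ/mol); barrier = 18.3 kJ/mol.

18.3 kJ/mol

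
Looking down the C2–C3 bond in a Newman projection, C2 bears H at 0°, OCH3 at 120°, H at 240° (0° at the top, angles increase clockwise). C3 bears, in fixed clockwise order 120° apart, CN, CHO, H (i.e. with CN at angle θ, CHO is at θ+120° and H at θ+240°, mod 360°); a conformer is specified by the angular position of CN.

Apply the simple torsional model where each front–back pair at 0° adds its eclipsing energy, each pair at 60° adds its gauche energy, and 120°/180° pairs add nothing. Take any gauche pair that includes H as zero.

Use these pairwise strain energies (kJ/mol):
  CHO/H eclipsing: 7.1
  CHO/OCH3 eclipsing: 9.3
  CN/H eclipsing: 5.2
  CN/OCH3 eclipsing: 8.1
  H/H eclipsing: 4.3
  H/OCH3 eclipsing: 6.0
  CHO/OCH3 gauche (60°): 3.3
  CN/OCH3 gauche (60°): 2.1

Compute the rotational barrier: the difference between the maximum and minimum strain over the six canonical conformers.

CN at 0° (eclipsed): H–CN eclipsed, OCH3–CHO eclipsed, H–H eclipsed; 5.2 + 9.3 + 4.3 = 18.8 kJ/mol.
CN at 60° (staggered): OCH3–CN gauche, OCH3–CHO gauche; 2.1 + 3.3 = 5.4 kJ/mol.
CN at 120° (eclipsed): H–H eclipsed, OCH3–CN eclipsed, H–CHO eclipsed; 4.3 + 8.1 + 7.1 = 19.5 kJ/mol.
CN at 180° (staggered): OCH3–CN gauche; 2.1 = 2.1 kJ/mol.
CN at 240° (eclipsed): H–CHO eclipsed, OCH3–H eclipsed, H–CN eclipsed; 7.1 + 6.0 + 5.2 = 18.3 kJ/mol.
CN at 300° (staggered): OCH3–CHO gauche; 3.3 = 3.3 kJ/mol.
Max at 120° (19.5 kJ/mol), min at 180° (2.1 kJ/mol); barrier = 17.4 kJ/mol.

17.4 kJ/mol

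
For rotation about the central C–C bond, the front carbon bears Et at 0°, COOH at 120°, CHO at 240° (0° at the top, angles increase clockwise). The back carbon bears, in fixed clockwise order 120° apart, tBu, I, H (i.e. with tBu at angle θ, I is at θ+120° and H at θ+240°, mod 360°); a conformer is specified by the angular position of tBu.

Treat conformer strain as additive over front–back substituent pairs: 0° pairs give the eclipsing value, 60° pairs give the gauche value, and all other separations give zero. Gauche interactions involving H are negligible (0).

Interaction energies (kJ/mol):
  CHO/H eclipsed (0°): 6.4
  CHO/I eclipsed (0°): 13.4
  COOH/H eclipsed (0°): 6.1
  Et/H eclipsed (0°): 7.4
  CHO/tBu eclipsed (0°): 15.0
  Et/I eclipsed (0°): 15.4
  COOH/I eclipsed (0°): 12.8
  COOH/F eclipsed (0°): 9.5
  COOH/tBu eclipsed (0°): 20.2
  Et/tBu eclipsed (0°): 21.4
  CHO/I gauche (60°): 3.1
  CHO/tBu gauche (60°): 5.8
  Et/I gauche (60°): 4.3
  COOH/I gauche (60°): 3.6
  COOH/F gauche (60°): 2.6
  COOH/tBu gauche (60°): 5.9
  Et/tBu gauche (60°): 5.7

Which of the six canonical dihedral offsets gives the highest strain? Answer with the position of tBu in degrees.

tBu at 0° (eclipsed): Et–tBu eclipsed, COOH–I eclipsed, CHO–H eclipsed; 21.4 + 12.8 + 6.4 = 40.6 kJ/mol.
tBu at 60° (staggered): Et–tBu gauche, COOH–tBu gauche, COOH–I gauche, CHO–I gauche; 5.7 + 5.9 + 3.6 + 3.1 = 18.3 kJ/mol.
tBu at 120° (eclipsed): Et–H eclipsed, COOH–tBu eclipsed, CHO–I eclipsed; 7.4 + 20.2 + 13.4 = 41.0 kJ/mol.
tBu at 180° (staggered): Et–I gauche, COOH–tBu gauche, CHO–tBu gauche, CHO–I gauche; 4.3 + 5.9 + 5.8 + 3.1 = 19.1 kJ/mol.
tBu at 240° (eclipsed): Et–I eclipsed, COOH–H eclipsed, CHO–tBu eclipsed; 15.4 + 6.1 + 15.0 = 36.5 kJ/mol.
tBu at 300° (staggered): Et–tBu gauche, Et–I gauche, COOH–I gauche, CHO–tBu gauche; 5.7 + 4.3 + 3.6 + 5.8 = 19.4 kJ/mol.
The maximum (41.0 kJ/mol) occurs with tBu at 120°.

120°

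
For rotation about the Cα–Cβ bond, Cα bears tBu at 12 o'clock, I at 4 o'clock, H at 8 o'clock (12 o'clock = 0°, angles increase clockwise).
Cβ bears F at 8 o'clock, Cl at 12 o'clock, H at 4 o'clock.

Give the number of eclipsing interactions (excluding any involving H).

1

Non-H eclipsing pairs: tBu(0°)/Cl(0°) — 1 interaction.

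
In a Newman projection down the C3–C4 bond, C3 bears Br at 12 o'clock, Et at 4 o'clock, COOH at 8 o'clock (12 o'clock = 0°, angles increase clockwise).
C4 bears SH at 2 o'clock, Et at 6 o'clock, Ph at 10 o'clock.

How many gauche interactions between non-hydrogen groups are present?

Non-H gauche pairs: Br(0°)/SH(60°); Br(0°)/Ph(300°); Et(120°)/SH(60°); Et(120°)/Et(180°); COOH(240°)/Et(180°); COOH(240°)/Ph(300°) — 6 interactions.

6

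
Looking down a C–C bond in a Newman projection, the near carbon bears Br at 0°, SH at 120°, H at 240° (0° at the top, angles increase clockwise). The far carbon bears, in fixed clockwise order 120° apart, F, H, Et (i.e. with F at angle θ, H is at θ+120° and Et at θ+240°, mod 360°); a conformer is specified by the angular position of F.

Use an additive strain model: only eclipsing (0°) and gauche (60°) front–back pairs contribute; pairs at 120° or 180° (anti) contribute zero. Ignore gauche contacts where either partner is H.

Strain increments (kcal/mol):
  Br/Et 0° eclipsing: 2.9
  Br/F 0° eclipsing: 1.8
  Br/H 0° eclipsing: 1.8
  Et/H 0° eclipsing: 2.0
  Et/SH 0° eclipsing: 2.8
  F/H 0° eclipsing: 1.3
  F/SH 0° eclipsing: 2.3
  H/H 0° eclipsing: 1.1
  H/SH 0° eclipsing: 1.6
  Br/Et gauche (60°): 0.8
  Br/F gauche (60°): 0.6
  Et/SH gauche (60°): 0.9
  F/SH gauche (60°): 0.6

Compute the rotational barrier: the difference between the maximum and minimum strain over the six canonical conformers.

4.8 kcal/mol

F at 0° (eclipsed): Br(0°)/F(0°) eclipsed 1.8; SH(120°)/H(120°) eclipsed 1.6; H(240°)/Et(240°) eclipsed 2.0 → 5.4 kcal/mol.
F at 60° (staggered): Br(0°)/F(60°) gauche 0.6; Br(0°)/Et(300°) gauche 0.8; SH(120°)/F(60°) gauche 0.6 → 2.0 kcal/mol.
F at 120° (eclipsed): Br(0°)/Et(0°) eclipsed 2.9; SH(120°)/F(120°) eclipsed 2.3; H(240°)/H(240°) eclipsed 1.1 → 6.3 kcal/mol.
F at 180° (staggered): Br(0°)/Et(60°) gauche 0.8; SH(120°)/F(180°) gauche 0.6; SH(120°)/Et(60°) gauche 0.9 → 2.3 kcal/mol.
F at 240° (eclipsed): Br(0°)/H(0°) eclipsed 1.8; SH(120°)/Et(120°) eclipsed 2.8; H(240°)/F(240°) eclipsed 1.3 → 5.9 kcal/mol.
F at 300° (staggered): Br(0°)/F(300°) gauche 0.6; SH(120°)/Et(180°) gauche 0.9 → 1.5 kcal/mol.
Max at 120° (6.3 kcal/mol), min at 300° (1.5 kcal/mol); barrier = 4.8 kcal/mol.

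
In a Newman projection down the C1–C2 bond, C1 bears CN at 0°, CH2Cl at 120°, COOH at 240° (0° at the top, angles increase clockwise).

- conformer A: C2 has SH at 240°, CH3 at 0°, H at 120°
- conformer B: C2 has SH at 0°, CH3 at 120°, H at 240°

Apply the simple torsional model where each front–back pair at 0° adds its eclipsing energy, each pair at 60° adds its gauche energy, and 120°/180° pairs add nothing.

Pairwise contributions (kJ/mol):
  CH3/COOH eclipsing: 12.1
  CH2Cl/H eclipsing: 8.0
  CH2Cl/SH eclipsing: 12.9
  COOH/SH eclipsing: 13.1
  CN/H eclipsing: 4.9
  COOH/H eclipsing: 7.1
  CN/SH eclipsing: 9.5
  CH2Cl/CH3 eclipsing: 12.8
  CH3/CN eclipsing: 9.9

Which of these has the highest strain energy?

A (eclipsed): CN(0°)/CH3(0°) eclipsed 9.9; CH2Cl(120°)/H(120°) eclipsed 8.0; COOH(240°)/SH(240°) eclipsed 13.1 → 31.0 kJ/mol.
B (eclipsed): CN(0°)/SH(0°) eclipsed 9.5; CH2Cl(120°)/CH3(120°) eclipsed 12.8; COOH(240°)/H(240°) eclipsed 7.1 → 29.4 kJ/mol.
A has the highest total (31.0 kJ/mol).

A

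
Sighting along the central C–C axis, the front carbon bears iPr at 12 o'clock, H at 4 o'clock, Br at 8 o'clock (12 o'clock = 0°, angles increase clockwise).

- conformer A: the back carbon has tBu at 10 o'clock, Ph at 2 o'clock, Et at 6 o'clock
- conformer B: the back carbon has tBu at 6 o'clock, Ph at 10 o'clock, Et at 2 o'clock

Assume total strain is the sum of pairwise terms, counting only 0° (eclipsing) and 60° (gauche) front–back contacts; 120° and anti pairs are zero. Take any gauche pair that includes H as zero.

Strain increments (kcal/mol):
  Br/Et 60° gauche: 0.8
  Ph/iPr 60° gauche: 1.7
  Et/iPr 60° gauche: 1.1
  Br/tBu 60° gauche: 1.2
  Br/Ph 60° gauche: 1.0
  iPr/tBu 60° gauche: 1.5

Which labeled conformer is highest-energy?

A is staggered. iPr at 0° is gauche with tBu at 300° (1.5); iPr at 0° is gauche with Ph at 60° (1.7); Br at 240° is gauche with tBu at 300° (1.2); Br at 240° is gauche with Et at 180° (0.8). Total 5.2 kcal/mol.
B is staggered. iPr at 0° is gauche with Ph at 300° (1.7); iPr at 0° is gauche with Et at 60° (1.1); Br at 240° is gauche with tBu at 180° (1.2); Br at 240° is gauche with Ph at 300° (1.0). Total 5.0 kcal/mol.
A has the highest total (5.2 kcal/mol).

A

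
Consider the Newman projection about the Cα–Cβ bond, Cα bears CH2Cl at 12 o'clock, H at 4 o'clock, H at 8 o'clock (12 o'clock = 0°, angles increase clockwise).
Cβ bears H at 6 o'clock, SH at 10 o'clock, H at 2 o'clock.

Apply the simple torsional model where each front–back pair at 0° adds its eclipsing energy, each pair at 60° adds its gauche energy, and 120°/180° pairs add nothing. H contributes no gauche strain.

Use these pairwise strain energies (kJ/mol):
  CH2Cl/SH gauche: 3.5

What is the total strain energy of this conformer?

3.5 kJ/mol

This conformer is staggered. CH2Cl at 0° is gauche with SH at 300° (3.5). Total 3.5 kJ/mol.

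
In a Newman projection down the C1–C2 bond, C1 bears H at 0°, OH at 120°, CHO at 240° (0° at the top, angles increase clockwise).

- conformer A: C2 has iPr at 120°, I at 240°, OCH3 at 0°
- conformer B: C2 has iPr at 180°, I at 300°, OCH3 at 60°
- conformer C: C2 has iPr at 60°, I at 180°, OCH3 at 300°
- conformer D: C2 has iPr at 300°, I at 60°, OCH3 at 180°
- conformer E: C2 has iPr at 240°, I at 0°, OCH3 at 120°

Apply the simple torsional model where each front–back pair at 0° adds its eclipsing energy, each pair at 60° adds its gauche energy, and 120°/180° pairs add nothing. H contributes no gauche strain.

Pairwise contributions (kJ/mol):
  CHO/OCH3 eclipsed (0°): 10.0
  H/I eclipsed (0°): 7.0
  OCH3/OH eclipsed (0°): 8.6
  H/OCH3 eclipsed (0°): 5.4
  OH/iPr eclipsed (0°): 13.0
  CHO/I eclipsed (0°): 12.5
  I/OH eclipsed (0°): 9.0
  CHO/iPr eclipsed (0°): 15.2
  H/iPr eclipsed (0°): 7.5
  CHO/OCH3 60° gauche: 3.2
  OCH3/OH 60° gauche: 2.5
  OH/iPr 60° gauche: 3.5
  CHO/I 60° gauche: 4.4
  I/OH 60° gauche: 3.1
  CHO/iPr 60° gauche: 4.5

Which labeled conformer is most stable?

A (eclipsed): H–OCH3 eclipsed, OH–iPr eclipsed, CHO–I eclipsed; 5.4 + 13.0 + 12.5 = 30.9 kJ/mol.
B (staggered): OH–iPr gauche, OH–OCH3 gauche, CHO–iPr gauche, CHO–I gauche; 3.5 + 2.5 + 4.5 + 4.4 = 14.9 kJ/mol.
C (staggered): OH–iPr gauche, OH–I gauche, CHO–I gauche, CHO–OCH3 gauche; 3.5 + 3.1 + 4.4 + 3.2 = 14.2 kJ/mol.
D (staggered): OH–I gauche, OH–OCH3 gauche, CHO–iPr gauche, CHO–OCH3 gauche; 3.1 + 2.5 + 4.5 + 3.2 = 13.3 kJ/mol.
E (eclipsed): H–I eclipsed, OH–OCH3 eclipsed, CHO–iPr eclipsed; 7.0 + 8.6 + 15.2 = 30.8 kJ/mol.
D has the lowest total (13.3 kJ/mol).

D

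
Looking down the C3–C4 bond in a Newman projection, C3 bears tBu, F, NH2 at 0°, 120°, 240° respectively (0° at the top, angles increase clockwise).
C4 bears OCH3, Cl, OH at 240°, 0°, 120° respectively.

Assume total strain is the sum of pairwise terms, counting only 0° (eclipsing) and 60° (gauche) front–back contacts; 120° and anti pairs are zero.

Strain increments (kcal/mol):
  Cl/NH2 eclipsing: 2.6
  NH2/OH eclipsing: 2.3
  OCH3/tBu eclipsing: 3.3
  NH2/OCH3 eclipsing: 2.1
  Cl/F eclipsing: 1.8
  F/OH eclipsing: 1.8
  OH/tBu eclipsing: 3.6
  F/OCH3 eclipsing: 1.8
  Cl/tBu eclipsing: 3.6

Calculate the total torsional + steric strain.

7.5 kcal/mol

This conformer (eclipsed): tBu(0°)/Cl(0°) eclipsed 3.6; F(120°)/OH(120°) eclipsed 1.8; NH2(240°)/OCH3(240°) eclipsed 2.1 → 7.5 kcal/mol.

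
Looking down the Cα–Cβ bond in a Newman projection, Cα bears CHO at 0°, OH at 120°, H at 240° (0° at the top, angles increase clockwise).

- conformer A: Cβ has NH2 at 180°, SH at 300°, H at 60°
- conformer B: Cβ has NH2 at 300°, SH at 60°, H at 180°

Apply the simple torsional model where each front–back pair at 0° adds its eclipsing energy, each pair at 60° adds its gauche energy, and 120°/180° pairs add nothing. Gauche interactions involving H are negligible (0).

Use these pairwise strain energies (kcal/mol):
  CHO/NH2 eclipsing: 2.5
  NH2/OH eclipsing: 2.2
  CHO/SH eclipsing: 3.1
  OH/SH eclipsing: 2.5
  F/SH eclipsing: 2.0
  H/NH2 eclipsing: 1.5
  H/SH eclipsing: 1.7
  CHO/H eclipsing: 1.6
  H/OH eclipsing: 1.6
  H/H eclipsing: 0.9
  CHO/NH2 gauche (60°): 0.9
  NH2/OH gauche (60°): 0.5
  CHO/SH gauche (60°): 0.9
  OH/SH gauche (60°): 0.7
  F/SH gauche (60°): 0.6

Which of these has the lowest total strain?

A

A (staggered): CHO(0°)/SH(300°) gauche 0.9; OH(120°)/NH2(180°) gauche 0.5 → 1.4 kcal/mol.
B (staggered): CHO(0°)/NH2(300°) gauche 0.9; CHO(0°)/SH(60°) gauche 0.9; OH(120°)/SH(60°) gauche 0.7 → 2.5 kcal/mol.
A has the lowest total (1.4 kcal/mol).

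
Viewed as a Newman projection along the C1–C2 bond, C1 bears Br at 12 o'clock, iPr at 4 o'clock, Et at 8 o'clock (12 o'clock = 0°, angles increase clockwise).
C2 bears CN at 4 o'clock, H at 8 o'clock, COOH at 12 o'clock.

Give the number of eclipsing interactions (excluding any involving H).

2

Non-H eclipsing pairs: Br(0°)/COOH(0°); iPr(120°)/CN(120°) — 2 interactions.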